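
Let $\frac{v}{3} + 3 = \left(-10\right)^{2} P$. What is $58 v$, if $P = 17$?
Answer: $295278$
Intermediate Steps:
$v = 5091$ ($v = -9 + 3 \left(-10\right)^{2} \cdot 17 = -9 + 3 \cdot 100 \cdot 17 = -9 + 3 \cdot 1700 = -9 + 5100 = 5091$)
$58 v = 58 \cdot 5091 = 295278$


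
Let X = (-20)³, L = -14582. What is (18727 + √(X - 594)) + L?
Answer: 4145 + I*√8594 ≈ 4145.0 + 92.704*I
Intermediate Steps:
X = -8000
(18727 + √(X - 594)) + L = (18727 + √(-8000 - 594)) - 14582 = (18727 + √(-8594)) - 14582 = (18727 + I*√8594) - 14582 = 4145 + I*√8594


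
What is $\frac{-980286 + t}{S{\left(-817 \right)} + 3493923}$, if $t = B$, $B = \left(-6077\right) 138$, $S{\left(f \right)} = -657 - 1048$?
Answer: $- \frac{909456}{1746109} \approx -0.52085$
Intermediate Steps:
$S{\left(f \right)} = -1705$ ($S{\left(f \right)} = -657 - 1048 = -1705$)
$B = -838626$
$t = -838626$
$\frac{-980286 + t}{S{\left(-817 \right)} + 3493923} = \frac{-980286 - 838626}{-1705 + 3493923} = - \frac{1818912}{3492218} = \left(-1818912\right) \frac{1}{3492218} = - \frac{909456}{1746109}$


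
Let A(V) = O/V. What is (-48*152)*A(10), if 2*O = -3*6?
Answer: 32832/5 ≈ 6566.4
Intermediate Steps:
O = -9 (O = (-3*6)/2 = (½)*(-18) = -9)
A(V) = -9/V
(-48*152)*A(10) = (-48*152)*(-9/10) = -(-65664)/10 = -7296*(-9/10) = 32832/5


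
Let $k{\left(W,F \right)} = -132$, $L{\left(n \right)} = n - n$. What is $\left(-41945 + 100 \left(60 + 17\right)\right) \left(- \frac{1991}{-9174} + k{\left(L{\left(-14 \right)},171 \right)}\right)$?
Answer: $\frac{1254588405}{278} \approx 4.5129 \cdot 10^{6}$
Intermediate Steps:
$L{\left(n \right)} = 0$
$\left(-41945 + 100 \left(60 + 17\right)\right) \left(- \frac{1991}{-9174} + k{\left(L{\left(-14 \right)},171 \right)}\right) = \left(-41945 + 100 \left(60 + 17\right)\right) \left(- \frac{1991}{-9174} - 132\right) = \left(-41945 + 100 \cdot 77\right) \left(\left(-1991\right) \left(- \frac{1}{9174}\right) - 132\right) = \left(-41945 + 7700\right) \left(\frac{181}{834} - 132\right) = \left(-34245\right) \left(- \frac{109907}{834}\right) = \frac{1254588405}{278}$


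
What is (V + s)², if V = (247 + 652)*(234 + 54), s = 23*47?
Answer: 67596360049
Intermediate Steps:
s = 1081
V = 258912 (V = 899*288 = 258912)
(V + s)² = (258912 + 1081)² = 259993² = 67596360049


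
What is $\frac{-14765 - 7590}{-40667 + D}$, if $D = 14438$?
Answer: $\frac{22355}{26229} \approx 0.8523$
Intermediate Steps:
$\frac{-14765 - 7590}{-40667 + D} = \frac{-14765 - 7590}{-40667 + 14438} = - \frac{22355}{-26229} = \left(-22355\right) \left(- \frac{1}{26229}\right) = \frac{22355}{26229}$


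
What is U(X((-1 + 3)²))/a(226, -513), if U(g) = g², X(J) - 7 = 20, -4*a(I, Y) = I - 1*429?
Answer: 2916/203 ≈ 14.365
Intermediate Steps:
a(I, Y) = 429/4 - I/4 (a(I, Y) = -(I - 1*429)/4 = -(I - 429)/4 = -(-429 + I)/4 = 429/4 - I/4)
X(J) = 27 (X(J) = 7 + 20 = 27)
U(X((-1 + 3)²))/a(226, -513) = 27²/(429/4 - ¼*226) = 729/(429/4 - 113/2) = 729/(203/4) = 729*(4/203) = 2916/203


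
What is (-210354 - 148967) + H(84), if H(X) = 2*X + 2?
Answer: -359151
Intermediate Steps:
H(X) = 2 + 2*X
(-210354 - 148967) + H(84) = (-210354 - 148967) + (2 + 2*84) = -359321 + (2 + 168) = -359321 + 170 = -359151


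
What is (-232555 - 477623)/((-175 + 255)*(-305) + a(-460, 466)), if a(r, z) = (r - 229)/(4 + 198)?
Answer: 47818652/1643163 ≈ 29.102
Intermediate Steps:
a(r, z) = -229/202 + r/202 (a(r, z) = (-229 + r)/202 = (-229 + r)*(1/202) = -229/202 + r/202)
(-232555 - 477623)/((-175 + 255)*(-305) + a(-460, 466)) = (-232555 - 477623)/((-175 + 255)*(-305) + (-229/202 + (1/202)*(-460))) = -710178/(80*(-305) + (-229/202 - 230/101)) = -710178/(-24400 - 689/202) = -710178/(-4929489/202) = -710178*(-202/4929489) = 47818652/1643163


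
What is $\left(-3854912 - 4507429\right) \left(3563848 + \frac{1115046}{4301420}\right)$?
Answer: $- \frac{64095705495454840623}{2150710} \approx -2.9802 \cdot 10^{13}$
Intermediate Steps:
$\left(-3854912 - 4507429\right) \left(3563848 + \frac{1115046}{4301420}\right) = - 8362341 \left(3563848 + 1115046 \cdot \frac{1}{4301420}\right) = - 8362341 \left(3563848 + \frac{557523}{2150710}\right) = \left(-8362341\right) \frac{7664804089603}{2150710} = - \frac{64095705495454840623}{2150710}$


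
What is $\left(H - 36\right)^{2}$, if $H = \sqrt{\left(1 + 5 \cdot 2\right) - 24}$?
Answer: $\left(36 - i \sqrt{13}\right)^{2} \approx 1283.0 - 259.6 i$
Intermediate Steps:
$H = i \sqrt{13}$ ($H = \sqrt{\left(1 + 10\right) - 24} = \sqrt{11 - 24} = \sqrt{-13} = i \sqrt{13} \approx 3.6056 i$)
$\left(H - 36\right)^{2} = \left(i \sqrt{13} - 36\right)^{2} = \left(-36 + i \sqrt{13}\right)^{2}$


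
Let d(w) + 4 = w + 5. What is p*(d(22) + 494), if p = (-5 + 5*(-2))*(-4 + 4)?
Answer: 0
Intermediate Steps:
d(w) = 1 + w (d(w) = -4 + (w + 5) = -4 + (5 + w) = 1 + w)
p = 0 (p = (-5 - 10)*0 = -15*0 = 0)
p*(d(22) + 494) = 0*((1 + 22) + 494) = 0*(23 + 494) = 0*517 = 0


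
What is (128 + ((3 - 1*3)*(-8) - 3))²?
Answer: 15625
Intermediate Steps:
(128 + ((3 - 1*3)*(-8) - 3))² = (128 + ((3 - 3)*(-8) - 3))² = (128 + (0*(-8) - 3))² = (128 + (0 - 3))² = (128 - 3)² = 125² = 15625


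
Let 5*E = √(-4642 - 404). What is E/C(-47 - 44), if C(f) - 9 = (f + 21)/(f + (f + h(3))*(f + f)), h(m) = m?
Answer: 2639*I*√6/4093 ≈ 1.5793*I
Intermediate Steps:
E = 29*I*√6/5 (E = √(-4642 - 404)/5 = √(-5046)/5 = (29*I*√6)/5 = 29*I*√6/5 ≈ 14.207*I)
C(f) = 9 + (21 + f)/(f + 2*f*(3 + f)) (C(f) = 9 + (f + 21)/(f + (f + 3)*(f + f)) = 9 + (21 + f)/(f + (3 + f)*(2*f)) = 9 + (21 + f)/(f + 2*f*(3 + f)))
E/C(-47 - 44) = (29*I*√6/5)/(((21 + 18*(-47 - 44)² + 64*(-47 - 44))/((-47 - 44)*(7 + 2*(-47 - 44))))) = (29*I*√6/5)/(((21 + 18*(-91)² + 64*(-91))/((-91)*(7 + 2*(-91))))) = (29*I*√6/5)/((-(21 + 18*8281 - 5824)/(91*(7 - 182)))) = (29*I*√6/5)/((-1/91*(21 + 149058 - 5824)/(-175))) = (29*I*√6/5)/((-1/91*(-1/175)*143255)) = (29*I*√6/5)/(4093/455) = (29*I*√6/5)*(455/4093) = 2639*I*√6/4093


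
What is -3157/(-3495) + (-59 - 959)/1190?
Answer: 19892/415905 ≈ 0.047828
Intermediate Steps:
-3157/(-3495) + (-59 - 959)/1190 = -3157*(-1/3495) - 1018*1/1190 = 3157/3495 - 509/595 = 19892/415905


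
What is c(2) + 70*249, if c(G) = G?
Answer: 17432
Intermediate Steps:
c(2) + 70*249 = 2 + 70*249 = 2 + 17430 = 17432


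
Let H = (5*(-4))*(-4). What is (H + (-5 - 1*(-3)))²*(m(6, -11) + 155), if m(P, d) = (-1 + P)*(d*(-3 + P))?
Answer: -60840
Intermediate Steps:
H = 80 (H = -20*(-4) = 80)
m(P, d) = d*(-1 + P)*(-3 + P)
(H + (-5 - 1*(-3)))²*(m(6, -11) + 155) = (80 + (-5 - 1*(-3)))²*(-11*(3 + 6² - 4*6) + 155) = (80 + (-5 + 3))²*(-11*(3 + 36 - 24) + 155) = (80 - 2)²*(-11*15 + 155) = 78²*(-165 + 155) = 6084*(-10) = -60840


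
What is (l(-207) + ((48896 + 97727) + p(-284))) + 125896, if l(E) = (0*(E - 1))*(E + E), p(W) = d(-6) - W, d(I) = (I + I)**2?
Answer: 272947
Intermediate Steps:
d(I) = 4*I**2 (d(I) = (2*I)**2 = 4*I**2)
p(W) = 144 - W (p(W) = 4*(-6)**2 - W = 4*36 - W = 144 - W)
l(E) = 0 (l(E) = (0*(-1 + E))*(2*E) = 0*(2*E) = 0)
(l(-207) + ((48896 + 97727) + p(-284))) + 125896 = (0 + ((48896 + 97727) + (144 - 1*(-284)))) + 125896 = (0 + (146623 + (144 + 284))) + 125896 = (0 + (146623 + 428)) + 125896 = (0 + 147051) + 125896 = 147051 + 125896 = 272947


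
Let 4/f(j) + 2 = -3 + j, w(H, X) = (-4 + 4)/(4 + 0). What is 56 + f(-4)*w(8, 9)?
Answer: 56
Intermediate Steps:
w(H, X) = 0 (w(H, X) = 0/4 = 0*(¼) = 0)
f(j) = 4/(-5 + j) (f(j) = 4/(-2 + (-3 + j)) = 4/(-5 + j))
56 + f(-4)*w(8, 9) = 56 + (4/(-5 - 4))*0 = 56 + (4/(-9))*0 = 56 + (4*(-⅑))*0 = 56 - 4/9*0 = 56 + 0 = 56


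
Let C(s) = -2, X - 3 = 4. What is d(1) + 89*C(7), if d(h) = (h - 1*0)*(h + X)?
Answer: -170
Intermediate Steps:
X = 7 (X = 3 + 4 = 7)
d(h) = h*(7 + h) (d(h) = (h - 1*0)*(h + 7) = (h + 0)*(7 + h) = h*(7 + h))
d(1) + 89*C(7) = 1*(7 + 1) + 89*(-2) = 1*8 - 178 = 8 - 178 = -170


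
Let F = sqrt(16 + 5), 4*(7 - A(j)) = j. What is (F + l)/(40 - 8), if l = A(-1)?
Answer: 29/128 + sqrt(21)/32 ≈ 0.36977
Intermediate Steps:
A(j) = 7 - j/4
l = 29/4 (l = 7 - 1/4*(-1) = 7 + 1/4 = 29/4 ≈ 7.2500)
F = sqrt(21) ≈ 4.5826
(F + l)/(40 - 8) = (sqrt(21) + 29/4)/(40 - 8) = (29/4 + sqrt(21))/32 = 29/128 + sqrt(21)/32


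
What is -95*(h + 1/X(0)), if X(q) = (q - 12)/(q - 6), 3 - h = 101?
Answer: 18525/2 ≈ 9262.5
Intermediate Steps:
h = -98 (h = 3 - 1*101 = 3 - 101 = -98)
X(q) = (-12 + q)/(-6 + q)
-95*(h + 1/X(0)) = -95*(-98 + 1/((-12 + 0)/(-6 + 0))) = -95*(-98 + 1/(-12/(-6))) = -95*(-98 + 1/(-⅙*(-12))) = -95*(-98 + 1/2) = -95*(-98 + ½) = -95*(-195/2) = 18525/2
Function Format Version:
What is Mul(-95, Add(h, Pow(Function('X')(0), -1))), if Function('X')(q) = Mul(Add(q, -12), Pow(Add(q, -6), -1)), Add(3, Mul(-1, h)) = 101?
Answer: Rational(18525, 2) ≈ 9262.5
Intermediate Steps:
h = -98 (h = Add(3, Mul(-1, 101)) = Add(3, -101) = -98)
Function('X')(q) = Mul(Pow(Add(-6, q), -1), Add(-12, q)) (Function('X')(q) = Mul(Add(-12, q), Pow(Add(-6, q), -1)) = Mul(Pow(Add(-6, q), -1), Add(-12, q)))
Mul(-95, Add(h, Pow(Function('X')(0), -1))) = Mul(-95, Add(-98, Pow(Mul(Pow(Add(-6, 0), -1), Add(-12, 0)), -1))) = Mul(-95, Add(-98, Pow(Mul(Pow(-6, -1), -12), -1))) = Mul(-95, Add(-98, Pow(Mul(Rational(-1, 6), -12), -1))) = Mul(-95, Add(-98, Pow(2, -1))) = Mul(-95, Add(-98, Rational(1, 2))) = Mul(-95, Rational(-195, 2)) = Rational(18525, 2)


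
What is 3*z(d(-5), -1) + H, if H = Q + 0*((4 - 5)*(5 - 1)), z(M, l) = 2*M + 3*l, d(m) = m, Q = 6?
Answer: -33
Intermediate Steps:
H = 6 (H = 6 + 0*((4 - 5)*(5 - 1)) = 6 + 0*(-1*4) = 6 + 0*(-4) = 6 + 0 = 6)
3*z(d(-5), -1) + H = 3*(2*(-5) + 3*(-1)) + 6 = 3*(-10 - 3) + 6 = 3*(-13) + 6 = -39 + 6 = -33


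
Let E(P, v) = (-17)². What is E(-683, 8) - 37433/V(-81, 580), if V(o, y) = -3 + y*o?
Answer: 13615520/46983 ≈ 289.80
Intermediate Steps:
V(o, y) = -3 + o*y
E(P, v) = 289
E(-683, 8) - 37433/V(-81, 580) = 289 - 37433/(-3 - 81*580) = 289 - 37433/(-3 - 46980) = 289 - 37433/(-46983) = 289 - 37433*(-1)/46983 = 289 - 1*(-37433/46983) = 289 + 37433/46983 = 13615520/46983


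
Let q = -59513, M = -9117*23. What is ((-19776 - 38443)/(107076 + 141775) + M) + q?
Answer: -66991742823/248851 ≈ -2.6920e+5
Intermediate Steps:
M = -209691
((-19776 - 38443)/(107076 + 141775) + M) + q = ((-19776 - 38443)/(107076 + 141775) - 209691) - 59513 = (-58219/248851 - 209691) - 59513 = -52181873260/248851 - 59513 = -66991742823/248851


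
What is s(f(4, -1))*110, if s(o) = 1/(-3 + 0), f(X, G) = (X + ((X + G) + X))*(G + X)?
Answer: -110/3 ≈ -36.667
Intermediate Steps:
f(X, G) = (G + X)*(G + 3*X) (f(X, G) = (X + ((G + X) + X))*(G + X) = (X + (G + 2*X))*(G + X) = (G + 3*X)*(G + X) = (G + X)*(G + 3*X))
s(o) = -1/3 (s(o) = 1/(-3) = -1/3)
s(f(4, -1))*110 = -1/3*110 = -110/3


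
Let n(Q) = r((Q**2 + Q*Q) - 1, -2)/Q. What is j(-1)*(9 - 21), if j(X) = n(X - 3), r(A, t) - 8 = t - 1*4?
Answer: 6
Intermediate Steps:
r(A, t) = 4 + t (r(A, t) = 8 + (t - 1*4) = 8 + (t - 4) = 8 + (-4 + t) = 4 + t)
n(Q) = 2/Q (n(Q) = (4 - 2)/Q = 2/Q)
j(X) = 2/(-3 + X) (j(X) = 2/(X - 3) = 2/(-3 + X))
j(-1)*(9 - 21) = (2/(-3 - 1))*(9 - 21) = (2/(-4))*(-12) = (2*(-1/4))*(-12) = -1/2*(-12) = 6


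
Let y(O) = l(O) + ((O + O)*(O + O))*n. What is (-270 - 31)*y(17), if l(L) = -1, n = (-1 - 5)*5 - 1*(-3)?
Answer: 9395113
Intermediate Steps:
n = -27 (n = -6*5 + 3 = -30 + 3 = -27)
y(O) = -1 - 108*O**2 (y(O) = -1 + ((O + O)*(O + O))*(-27) = -1 + ((2*O)*(2*O))*(-27) = -1 + (4*O**2)*(-27) = -1 - 108*O**2)
(-270 - 31)*y(17) = (-270 - 31)*(-1 - 108*17**2) = -301*(-1 - 108*289) = -301*(-1 - 31212) = -301*(-31213) = 9395113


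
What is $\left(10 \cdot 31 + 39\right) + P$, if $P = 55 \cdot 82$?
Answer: $4859$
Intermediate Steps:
$P = 4510$
$\left(10 \cdot 31 + 39\right) + P = \left(10 \cdot 31 + 39\right) + 4510 = \left(310 + 39\right) + 4510 = 349 + 4510 = 4859$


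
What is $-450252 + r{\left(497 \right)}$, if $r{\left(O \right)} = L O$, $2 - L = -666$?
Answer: $-118256$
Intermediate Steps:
$L = 668$ ($L = 2 - -666 = 2 + 666 = 668$)
$r{\left(O \right)} = 668 O$
$-450252 + r{\left(497 \right)} = -450252 + 668 \cdot 497 = -450252 + 331996 = -118256$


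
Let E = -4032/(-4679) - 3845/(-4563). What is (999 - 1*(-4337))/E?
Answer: 113925078072/36388771 ≈ 3130.8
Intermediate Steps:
E = 36388771/21350277 (E = -4032*(-1/4679) - 3845*(-1/4563) = 4032/4679 + 3845/4563 = 36388771/21350277 ≈ 1.7044)
(999 - 1*(-4337))/E = (999 - 1*(-4337))/(36388771/21350277) = (999 + 4337)*(21350277/36388771) = 5336*(21350277/36388771) = 113925078072/36388771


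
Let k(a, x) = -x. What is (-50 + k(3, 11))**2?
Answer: 3721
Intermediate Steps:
(-50 + k(3, 11))**2 = (-50 - 1*11)**2 = (-50 - 11)**2 = (-61)**2 = 3721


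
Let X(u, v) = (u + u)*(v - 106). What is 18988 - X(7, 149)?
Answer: 18386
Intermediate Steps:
X(u, v) = 2*u*(-106 + v) (X(u, v) = (2*u)*(-106 + v) = 2*u*(-106 + v))
18988 - X(7, 149) = 18988 - 2*7*(-106 + 149) = 18988 - 2*7*43 = 18988 - 1*602 = 18988 - 602 = 18386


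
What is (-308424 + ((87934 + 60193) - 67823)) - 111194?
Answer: -339314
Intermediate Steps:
(-308424 + ((87934 + 60193) - 67823)) - 111194 = (-308424 + (148127 - 67823)) - 111194 = (-308424 + 80304) - 111194 = -228120 - 111194 = -339314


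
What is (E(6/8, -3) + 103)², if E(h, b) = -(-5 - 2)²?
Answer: 2916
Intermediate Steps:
E(h, b) = -49 (E(h, b) = -1*(-7)² = -1*49 = -49)
(E(6/8, -3) + 103)² = (-49 + 103)² = 54² = 2916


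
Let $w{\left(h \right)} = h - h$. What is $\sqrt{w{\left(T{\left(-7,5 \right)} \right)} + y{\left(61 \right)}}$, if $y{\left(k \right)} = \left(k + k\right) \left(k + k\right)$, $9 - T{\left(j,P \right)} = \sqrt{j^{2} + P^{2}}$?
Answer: $122$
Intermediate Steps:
$T{\left(j,P \right)} = 9 - \sqrt{P^{2} + j^{2}}$ ($T{\left(j,P \right)} = 9 - \sqrt{j^{2} + P^{2}} = 9 - \sqrt{P^{2} + j^{2}}$)
$w{\left(h \right)} = 0$
$y{\left(k \right)} = 4 k^{2}$ ($y{\left(k \right)} = 2 k 2 k = 4 k^{2}$)
$\sqrt{w{\left(T{\left(-7,5 \right)} \right)} + y{\left(61 \right)}} = \sqrt{0 + 4 \cdot 61^{2}} = \sqrt{0 + 4 \cdot 3721} = \sqrt{0 + 14884} = \sqrt{14884} = 122$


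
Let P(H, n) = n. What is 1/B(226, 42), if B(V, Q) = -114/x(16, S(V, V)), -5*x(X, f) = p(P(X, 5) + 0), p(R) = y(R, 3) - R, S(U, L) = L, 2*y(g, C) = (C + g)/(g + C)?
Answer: -3/380 ≈ -0.0078947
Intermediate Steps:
y(g, C) = ½ (y(g, C) = ((C + g)/(g + C))/2 = ((C + g)/(C + g))/2 = (½)*1 = ½)
p(R) = ½ - R
x(X, f) = 9/10 (x(X, f) = -(½ - (5 + 0))/5 = -(½ - 1*5)/5 = -(½ - 5)/5 = -⅕*(-9/2) = 9/10)
B(V, Q) = -380/3 (B(V, Q) = -114/9/10 = -114*10/9 = -380/3)
1/B(226, 42) = 1/(-380/3) = -3/380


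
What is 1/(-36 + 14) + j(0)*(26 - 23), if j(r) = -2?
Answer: -133/22 ≈ -6.0455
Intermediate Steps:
1/(-36 + 14) + j(0)*(26 - 23) = 1/(-36 + 14) - 2*(26 - 23) = 1/(-22) - 2*3 = -1/22 - 6 = -133/22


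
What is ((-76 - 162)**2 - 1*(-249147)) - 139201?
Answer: 166590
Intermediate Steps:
((-76 - 162)**2 - 1*(-249147)) - 139201 = ((-238)**2 + 249147) - 139201 = (56644 + 249147) - 139201 = 305791 - 139201 = 166590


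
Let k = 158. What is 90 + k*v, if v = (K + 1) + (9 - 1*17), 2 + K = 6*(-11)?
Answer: -11760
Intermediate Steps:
K = -68 (K = -2 + 6*(-11) = -2 - 66 = -68)
v = -75 (v = (-68 + 1) + (9 - 1*17) = -67 + (9 - 17) = -67 - 8 = -75)
90 + k*v = 90 + 158*(-75) = 90 - 11850 = -11760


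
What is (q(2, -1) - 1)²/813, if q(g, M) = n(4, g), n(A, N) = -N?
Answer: 3/271 ≈ 0.011070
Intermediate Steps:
q(g, M) = -g
(q(2, -1) - 1)²/813 = (-1*2 - 1)²/813 = (-2 - 1)²*(1/813) = (-3)²*(1/813) = 9*(1/813) = 3/271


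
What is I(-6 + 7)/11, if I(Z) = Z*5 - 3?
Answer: 2/11 ≈ 0.18182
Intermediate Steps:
I(Z) = -3 + 5*Z (I(Z) = 5*Z - 3 = -3 + 5*Z)
I(-6 + 7)/11 = (-3 + 5*(-6 + 7))/11 = (-3 + 5*1)*(1/11) = (-3 + 5)*(1/11) = 2*(1/11) = 2/11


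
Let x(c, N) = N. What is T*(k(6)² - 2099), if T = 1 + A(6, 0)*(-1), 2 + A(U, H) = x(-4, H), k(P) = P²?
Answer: -2409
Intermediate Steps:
A(U, H) = -2 + H
T = 3 (T = 1 + (-2 + 0)*(-1) = 1 - 2*(-1) = 1 + 2 = 3)
T*(k(6)² - 2099) = 3*((6²)² - 2099) = 3*(36² - 2099) = 3*(1296 - 2099) = 3*(-803) = -2409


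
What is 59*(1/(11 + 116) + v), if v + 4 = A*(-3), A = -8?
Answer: 149919/127 ≈ 1180.5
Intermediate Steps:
v = 20 (v = -4 - 8*(-3) = -4 + 24 = 20)
59*(1/(11 + 116) + v) = 59*(1/(11 + 116) + 20) = 59*(1/127 + 20) = 59*(2541/127) = 149919/127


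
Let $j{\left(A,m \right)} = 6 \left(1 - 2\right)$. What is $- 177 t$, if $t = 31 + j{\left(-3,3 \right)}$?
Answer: $-4425$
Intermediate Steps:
$j{\left(A,m \right)} = -6$ ($j{\left(A,m \right)} = 6 \left(-1\right) = -6$)
$t = 25$ ($t = 31 - 6 = 25$)
$- 177 t = \left(-177\right) 25 = -4425$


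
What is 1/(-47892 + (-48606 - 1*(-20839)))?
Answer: -1/75659 ≈ -1.3217e-5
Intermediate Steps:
1/(-47892 + (-48606 - 1*(-20839))) = 1/(-47892 + (-48606 + 20839)) = 1/(-47892 - 27767) = 1/(-75659) = -1/75659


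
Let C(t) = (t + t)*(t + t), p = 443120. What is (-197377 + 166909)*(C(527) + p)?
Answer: -47348368848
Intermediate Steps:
C(t) = 4*t² (C(t) = (2*t)*(2*t) = 4*t²)
(-197377 + 166909)*(C(527) + p) = (-197377 + 166909)*(4*527² + 443120) = -30468*(4*277729 + 443120) = -30468*(1110916 + 443120) = -30468*1554036 = -47348368848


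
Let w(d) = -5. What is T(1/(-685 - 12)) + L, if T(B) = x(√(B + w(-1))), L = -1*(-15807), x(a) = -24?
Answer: 15783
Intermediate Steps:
L = 15807
T(B) = -24
T(1/(-685 - 12)) + L = -24 + 15807 = 15783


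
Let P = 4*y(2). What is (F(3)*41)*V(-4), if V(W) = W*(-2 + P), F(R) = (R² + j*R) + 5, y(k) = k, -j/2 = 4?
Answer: 9840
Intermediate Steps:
j = -8 (j = -2*4 = -8)
F(R) = 5 + R² - 8*R (F(R) = (R² - 8*R) + 5 = 5 + R² - 8*R)
P = 8 (P = 4*2 = 8)
V(W) = 6*W (V(W) = W*(-2 + 8) = W*6 = 6*W)
(F(3)*41)*V(-4) = ((5 + 3² - 8*3)*41)*(6*(-4)) = ((5 + 9 - 24)*41)*(-24) = -10*41*(-24) = -410*(-24) = 9840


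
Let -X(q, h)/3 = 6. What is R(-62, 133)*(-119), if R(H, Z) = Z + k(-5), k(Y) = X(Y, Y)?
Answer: -13685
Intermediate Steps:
X(q, h) = -18 (X(q, h) = -3*6 = -18)
k(Y) = -18
R(H, Z) = -18 + Z (R(H, Z) = Z - 18 = -18 + Z)
R(-62, 133)*(-119) = (-18 + 133)*(-119) = 115*(-119) = -13685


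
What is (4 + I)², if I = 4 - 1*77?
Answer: 4761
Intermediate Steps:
I = -73 (I = 4 - 77 = -73)
(4 + I)² = (4 - 73)² = (-69)² = 4761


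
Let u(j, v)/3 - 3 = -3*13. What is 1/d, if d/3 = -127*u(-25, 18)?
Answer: 1/41148 ≈ 2.4303e-5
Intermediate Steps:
u(j, v) = -108 (u(j, v) = 9 + 3*(-3*13) = 9 + 3*(-39) = 9 - 117 = -108)
d = 41148 (d = 3*(-127*(-108)) = 3*13716 = 41148)
1/d = 1/41148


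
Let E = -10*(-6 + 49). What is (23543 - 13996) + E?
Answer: 9117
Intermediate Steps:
E = -430 (E = -10*43 = -430)
(23543 - 13996) + E = (23543 - 13996) - 430 = 9547 - 430 = 9117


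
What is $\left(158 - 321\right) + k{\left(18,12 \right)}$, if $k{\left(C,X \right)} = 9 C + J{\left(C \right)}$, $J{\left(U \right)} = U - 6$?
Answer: $11$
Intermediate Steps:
$J{\left(U \right)} = -6 + U$ ($J{\left(U \right)} = U - 6 = -6 + U$)
$k{\left(C,X \right)} = -6 + 10 C$ ($k{\left(C,X \right)} = 9 C + \left(-6 + C\right) = -6 + 10 C$)
$\left(158 - 321\right) + k{\left(18,12 \right)} = \left(158 - 321\right) + \left(-6 + 10 \cdot 18\right) = -163 + \left(-6 + 180\right) = -163 + 174 = 11$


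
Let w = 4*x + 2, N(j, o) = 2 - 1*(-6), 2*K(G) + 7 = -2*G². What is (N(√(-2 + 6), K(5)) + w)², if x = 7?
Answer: 1444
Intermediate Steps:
K(G) = -7/2 - G² (K(G) = -7/2 + (-2*G²)/2 = -7/2 - G²)
N(j, o) = 8 (N(j, o) = 2 + 6 = 8)
w = 30 (w = 4*7 + 2 = 28 + 2 = 30)
(N(√(-2 + 6), K(5)) + w)² = (8 + 30)² = 38² = 1444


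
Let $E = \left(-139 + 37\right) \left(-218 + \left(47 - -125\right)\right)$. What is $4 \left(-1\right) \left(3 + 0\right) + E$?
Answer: $4680$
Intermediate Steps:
$E = 4692$ ($E = - 102 \left(-218 + \left(47 + 125\right)\right) = - 102 \left(-218 + 172\right) = \left(-102\right) \left(-46\right) = 4692$)
$4 \left(-1\right) \left(3 + 0\right) + E = 4 \left(-1\right) \left(3 + 0\right) + 4692 = \left(-4\right) 3 + 4692 = -12 + 4692 = 4680$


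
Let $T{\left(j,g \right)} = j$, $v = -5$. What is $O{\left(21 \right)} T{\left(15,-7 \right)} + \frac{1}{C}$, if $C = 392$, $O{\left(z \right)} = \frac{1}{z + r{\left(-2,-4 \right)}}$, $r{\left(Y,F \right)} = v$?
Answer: $\frac{737}{784} \approx 0.94005$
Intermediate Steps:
$r{\left(Y,F \right)} = -5$
$O{\left(z \right)} = \frac{1}{-5 + z}$ ($O{\left(z \right)} = \frac{1}{z - 5} = \frac{1}{-5 + z}$)
$O{\left(21 \right)} T{\left(15,-7 \right)} + \frac{1}{C} = \frac{1}{-5 + 21} \cdot 15 + \frac{1}{392} = \frac{1}{16} \cdot 15 + \frac{1}{392} = \frac{15}{16} + \frac{1}{392} = \frac{737}{784}$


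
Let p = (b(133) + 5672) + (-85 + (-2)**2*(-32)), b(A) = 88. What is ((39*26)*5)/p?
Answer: 1690/1849 ≈ 0.91401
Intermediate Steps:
p = 5547 (p = (88 + 5672) + (-85 + (-2)**2*(-32)) = 5760 + (-85 + 4*(-32)) = 5760 + (-85 - 128) = 5760 - 213 = 5547)
((39*26)*5)/p = ((39*26)*5)/5547 = (1014*5)*(1/5547) = 5070*(1/5547) = 1690/1849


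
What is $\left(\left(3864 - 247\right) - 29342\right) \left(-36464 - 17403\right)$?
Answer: $1385728575$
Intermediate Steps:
$\left(\left(3864 - 247\right) - 29342\right) \left(-36464 - 17403\right) = \left(\left(3864 - 247\right) - 29342\right) \left(-53867\right) = \left(3617 - 29342\right) \left(-53867\right) = \left(-25725\right) \left(-53867\right) = 1385728575$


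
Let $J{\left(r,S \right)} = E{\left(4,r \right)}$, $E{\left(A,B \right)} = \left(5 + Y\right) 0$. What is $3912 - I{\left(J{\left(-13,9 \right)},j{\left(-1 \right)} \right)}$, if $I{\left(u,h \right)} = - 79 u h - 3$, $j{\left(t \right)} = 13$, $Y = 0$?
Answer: $3915$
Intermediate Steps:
$E{\left(A,B \right)} = 0$ ($E{\left(A,B \right)} = \left(5 + 0\right) 0 = 5 \cdot 0 = 0$)
$J{\left(r,S \right)} = 0$
$I{\left(u,h \right)} = -3 - 79 h u$ ($I{\left(u,h \right)} = - 79 h u - 3 = -3 - 79 h u$)
$3912 - I{\left(J{\left(-13,9 \right)},j{\left(-1 \right)} \right)} = 3912 - \left(-3 - 1027 \cdot 0\right) = 3912 - \left(-3 + 0\right) = 3912 - -3 = 3912 + 3 = 3915$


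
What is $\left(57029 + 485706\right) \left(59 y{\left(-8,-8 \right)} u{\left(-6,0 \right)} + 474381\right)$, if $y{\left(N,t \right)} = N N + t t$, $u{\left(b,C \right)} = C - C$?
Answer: $257463172035$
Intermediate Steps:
$u{\left(b,C \right)} = 0$
$y{\left(N,t \right)} = N^{2} + t^{2}$
$\left(57029 + 485706\right) \left(59 y{\left(-8,-8 \right)} u{\left(-6,0 \right)} + 474381\right) = \left(57029 + 485706\right) \left(59 \left(\left(-8\right)^{2} + \left(-8\right)^{2}\right) 0 + 474381\right) = 542735 \left(59 \left(64 + 64\right) 0 + 474381\right) = 542735 \left(59 \cdot 128 \cdot 0 + 474381\right) = 542735 \left(7552 \cdot 0 + 474381\right) = 542735 \left(0 + 474381\right) = 542735 \cdot 474381 = 257463172035$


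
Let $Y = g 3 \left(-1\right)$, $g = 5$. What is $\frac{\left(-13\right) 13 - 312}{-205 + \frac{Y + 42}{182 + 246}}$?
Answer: $\frac{205868}{87713} \approx 2.3471$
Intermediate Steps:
$Y = -15$ ($Y = 5 \cdot 3 \left(-1\right) = 15 \left(-1\right) = -15$)
$\frac{\left(-13\right) 13 - 312}{-205 + \frac{Y + 42}{182 + 246}} = \frac{\left(-13\right) 13 - 312}{-205 + \frac{-15 + 42}{182 + 246}} = \frac{-169 - 312}{-205 + \frac{27}{428}} = - \frac{481}{-205 + 27 \cdot \frac{1}{428}} = - \frac{481}{-205 + \frac{27}{428}} = - \frac{481}{- \frac{87713}{428}} = \left(-481\right) \left(- \frac{428}{87713}\right) = \frac{205868}{87713}$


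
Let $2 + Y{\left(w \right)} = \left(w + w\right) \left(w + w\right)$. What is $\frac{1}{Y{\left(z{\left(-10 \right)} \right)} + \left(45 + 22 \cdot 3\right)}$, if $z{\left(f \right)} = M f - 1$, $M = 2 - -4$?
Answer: $\frac{1}{14993} \approx 6.6698 \cdot 10^{-5}$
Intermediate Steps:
$M = 6$ ($M = 2 + 4 = 6$)
$z{\left(f \right)} = -1 + 6 f$ ($z{\left(f \right)} = 6 f - 1 = -1 + 6 f$)
$Y{\left(w \right)} = -2 + 4 w^{2}$ ($Y{\left(w \right)} = -2 + \left(w + w\right) \left(w + w\right) = -2 + 2 w 2 w = -2 + 4 w^{2}$)
$\frac{1}{Y{\left(z{\left(-10 \right)} \right)} + \left(45 + 22 \cdot 3\right)} = \frac{1}{\left(-2 + 4 \left(-1 + 6 \left(-10\right)\right)^{2}\right) + \left(45 + 22 \cdot 3\right)} = \frac{1}{\left(-2 + 4 \left(-1 - 60\right)^{2}\right) + \left(45 + 66\right)} = \frac{1}{\left(-2 + 4 \left(-61\right)^{2}\right) + 111} = \frac{1}{\left(-2 + 4 \cdot 3721\right) + 111} = \frac{1}{\left(-2 + 14884\right) + 111} = \frac{1}{14882 + 111} = \frac{1}{14993}$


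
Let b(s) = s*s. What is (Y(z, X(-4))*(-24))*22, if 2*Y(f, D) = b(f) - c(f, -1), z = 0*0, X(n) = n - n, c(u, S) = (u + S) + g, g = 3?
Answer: 528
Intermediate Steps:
b(s) = s²
c(u, S) = 3 + S + u (c(u, S) = (u + S) + 3 = (S + u) + 3 = 3 + S + u)
X(n) = 0
z = 0
Y(f, D) = -1 + f²/2 - f/2 (Y(f, D) = (f² - (3 - 1 + f))/2 = (f² - (2 + f))/2 = (f² + (-2 - f))/2 = (-2 + f² - f)/2 = -1 + f²/2 - f/2)
(Y(z, X(-4))*(-24))*22 = ((-1 + (½)*0² - ½*0)*(-24))*22 = ((-1 + (½)*0 + 0)*(-24))*22 = ((-1 + 0 + 0)*(-24))*22 = -1*(-24)*22 = 24*22 = 528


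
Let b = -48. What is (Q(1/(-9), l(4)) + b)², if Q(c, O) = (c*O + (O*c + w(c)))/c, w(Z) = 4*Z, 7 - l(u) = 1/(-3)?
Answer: 7744/9 ≈ 860.44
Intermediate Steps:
l(u) = 22/3 (l(u) = 7 - 1/(-3) = 7 - 1*(-⅓) = 7 + ⅓ = 22/3)
Q(c, O) = (4*c + 2*O*c)/c (Q(c, O) = (c*O + (O*c + 4*c))/c = (O*c + (4*c + O*c))/c = (4*c + 2*O*c)/c)
(Q(1/(-9), l(4)) + b)² = ((4 + 2*(22/3)) - 48)² = ((4 + 44/3) - 48)² = (56/3 - 48)² = (-88/3)² = 7744/9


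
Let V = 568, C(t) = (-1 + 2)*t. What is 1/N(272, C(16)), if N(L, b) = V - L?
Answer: 1/296 ≈ 0.0033784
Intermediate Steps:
C(t) = t (C(t) = 1*t = t)
N(L, b) = 568 - L
1/N(272, C(16)) = 1/(568 - 1*272) = 1/(568 - 272) = 1/296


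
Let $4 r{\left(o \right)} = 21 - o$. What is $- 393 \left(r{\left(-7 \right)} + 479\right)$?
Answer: $-190998$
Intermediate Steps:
$r{\left(o \right)} = \frac{21}{4} - \frac{o}{4}$ ($r{\left(o \right)} = \frac{21 - o}{4} = \frac{21}{4} - \frac{o}{4}$)
$- 393 \left(r{\left(-7 \right)} + 479\right) = - 393 \left(\left(\frac{21}{4} - - \frac{7}{4}\right) + 479\right) = - 393 \left(\left(\frac{21}{4} + \frac{7}{4}\right) + 479\right) = - 393 \left(7 + 479\right) = \left(-393\right) 486 = -190998$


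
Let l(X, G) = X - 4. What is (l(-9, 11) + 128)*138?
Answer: 15870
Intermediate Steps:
l(X, G) = -4 + X
(l(-9, 11) + 128)*138 = ((-4 - 9) + 128)*138 = (-13 + 128)*138 = 115*138 = 15870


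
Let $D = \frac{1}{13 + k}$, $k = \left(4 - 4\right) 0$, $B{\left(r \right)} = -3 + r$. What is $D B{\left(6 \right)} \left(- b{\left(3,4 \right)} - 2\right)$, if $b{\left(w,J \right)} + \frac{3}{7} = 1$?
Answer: $- \frac{54}{91} \approx -0.59341$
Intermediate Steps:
$b{\left(w,J \right)} = \frac{4}{7}$ ($b{\left(w,J \right)} = - \frac{3}{7} + 1 = \frac{4}{7}$)
$k = 0$ ($k = 0 \cdot 0 = 0$)
$D = \frac{1}{13}$ ($D = \frac{1}{13 + 0} = \frac{1}{13} \approx 0.076923$)
$D B{\left(6 \right)} \left(- b{\left(3,4 \right)} - 2\right) = \frac{-3 + 6}{13} \left(\left(-1\right) \frac{4}{7} - 2\right) = \frac{1}{13} \cdot 3 \left(- \frac{4}{7} - 2\right) = \frac{3}{13} \left(- \frac{18}{7}\right) = - \frac{54}{91}$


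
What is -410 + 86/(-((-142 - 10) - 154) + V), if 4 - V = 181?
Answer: -1228/3 ≈ -409.33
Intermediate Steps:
V = -177 (V = 4 - 1*181 = 4 - 181 = -177)
-410 + 86/(-((-142 - 10) - 154) + V) = -410 + 86/(-((-142 - 10) - 154) - 177) = -410 + 86/(-(-152 - 154) - 177) = -410 + 86/(-1*(-306) - 177) = -410 + 86/(306 - 177) = -410 + 86/129 = -410 + (1/129)*86 = -410 + 2/3 = -1228/3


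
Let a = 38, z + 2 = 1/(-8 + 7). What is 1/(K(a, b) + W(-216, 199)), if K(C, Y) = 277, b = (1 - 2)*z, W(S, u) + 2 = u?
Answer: 1/474 ≈ 0.0021097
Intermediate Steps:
z = -3 (z = -2 + 1/(-8 + 7) = -2 + 1/(-1) = -2 - 1 = -3)
W(S, u) = -2 + u
b = 3 (b = (1 - 2)*(-3) = -1*(-3) = 3)
1/(K(a, b) + W(-216, 199)) = 1/(277 + (-2 + 199)) = 1/(277 + 197) = 1/474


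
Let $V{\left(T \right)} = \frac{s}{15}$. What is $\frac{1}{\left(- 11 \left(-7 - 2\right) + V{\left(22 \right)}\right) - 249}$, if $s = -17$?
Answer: $- \frac{15}{2267} \approx -0.0066167$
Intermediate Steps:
$V{\left(T \right)} = - \frac{17}{15}$
$\frac{1}{\left(- 11 \left(-7 - 2\right) + V{\left(22 \right)}\right) - 249} = \frac{1}{\left(- 11 \left(-7 - 2\right) - \frac{17}{15}\right) - 249} = \frac{1}{\left(\left(-11\right) \left(-9\right) - \frac{17}{15}\right) - 249} = \frac{1}{\left(99 - \frac{17}{15}\right) - 249} = \frac{1}{\frac{1468}{15} - 249} = \frac{1}{- \frac{2267}{15}} = - \frac{15}{2267}$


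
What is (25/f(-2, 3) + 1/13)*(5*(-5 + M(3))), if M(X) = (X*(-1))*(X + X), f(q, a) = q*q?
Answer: -37835/52 ≈ -727.60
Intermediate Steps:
f(q, a) = q**2
M(X) = -2*X**2 (M(X) = (-X)*(2*X) = -2*X**2)
(25/f(-2, 3) + 1/13)*(5*(-5 + M(3))) = (25/((-2)**2) + 1/13)*(5*(-5 - 2*3**2)) = (25/4 + 1*(1/13))*(5*(-5 - 2*9)) = (25*(1/4) + 1/13)*(5*(-5 - 18)) = (25/4 + 1/13)*(5*(-23)) = (329/52)*(-115) = -37835/52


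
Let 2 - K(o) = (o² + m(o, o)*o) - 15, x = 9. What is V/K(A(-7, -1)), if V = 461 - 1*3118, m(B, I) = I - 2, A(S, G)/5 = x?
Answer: 2657/3943 ≈ 0.67385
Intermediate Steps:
A(S, G) = 45 (A(S, G) = 5*9 = 45)
m(B, I) = -2 + I
K(o) = 17 - o² - o*(-2 + o) (K(o) = 2 - ((o² + (-2 + o)*o) - 15) = 2 - ((o² + o*(-2 + o)) - 15) = 2 - (-15 + o² + o*(-2 + o)) = 2 + (15 - o² - o*(-2 + o)) = 17 - o² - o*(-2 + o))
V = -2657 (V = 461 - 3118 = -2657)
V/K(A(-7, -1)) = -2657/(17 - 1*45² - 1*45*(-2 + 45)) = -2657/(17 - 1*2025 - 1*45*43) = -2657/(17 - 2025 - 1935) = -2657/(-3943) = -2657*(-1/3943) = 2657/3943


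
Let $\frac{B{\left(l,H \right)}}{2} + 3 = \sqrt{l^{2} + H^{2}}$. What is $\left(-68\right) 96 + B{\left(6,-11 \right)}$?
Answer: $-6534 + 2 \sqrt{157} \approx -6508.9$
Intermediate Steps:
$B{\left(l,H \right)} = -6 + 2 \sqrt{H^{2} + l^{2}}$ ($B{\left(l,H \right)} = -6 + 2 \sqrt{l^{2} + H^{2}} = -6 + 2 \sqrt{H^{2} + l^{2}}$)
$\left(-68\right) 96 + B{\left(6,-11 \right)} = \left(-68\right) 96 - \left(6 - 2 \sqrt{\left(-11\right)^{2} + 6^{2}}\right) = -6528 - \left(6 - 2 \sqrt{121 + 36}\right) = -6528 - \left(6 - 2 \sqrt{157}\right) = -6534 + 2 \sqrt{157}$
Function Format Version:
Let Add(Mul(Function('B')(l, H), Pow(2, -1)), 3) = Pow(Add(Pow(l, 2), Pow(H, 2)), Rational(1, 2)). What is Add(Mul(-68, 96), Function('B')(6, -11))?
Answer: Add(-6534, Mul(2, Pow(157, Rational(1, 2)))) ≈ -6508.9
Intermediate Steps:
Function('B')(l, H) = Add(-6, Mul(2, Pow(Add(Pow(H, 2), Pow(l, 2)), Rational(1, 2)))) (Function('B')(l, H) = Add(-6, Mul(2, Pow(Add(Pow(l, 2), Pow(H, 2)), Rational(1, 2)))) = Add(-6, Mul(2, Pow(Add(Pow(H, 2), Pow(l, 2)), Rational(1, 2)))))
Add(Mul(-68, 96), Function('B')(6, -11)) = Add(Mul(-68, 96), Add(-6, Mul(2, Pow(Add(Pow(-11, 2), Pow(6, 2)), Rational(1, 2))))) = Add(-6528, Add(-6, Mul(2, Pow(Add(121, 36), Rational(1, 2))))) = Add(-6528, Add(-6, Mul(2, Pow(157, Rational(1, 2))))) = Add(-6534, Mul(2, Pow(157, Rational(1, 2))))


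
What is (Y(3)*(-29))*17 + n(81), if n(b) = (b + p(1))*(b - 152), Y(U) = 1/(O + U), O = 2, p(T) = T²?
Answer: -29603/5 ≈ -5920.6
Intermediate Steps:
Y(U) = 1/(2 + U)
n(b) = (1 + b)*(-152 + b) (n(b) = (b + 1²)*(b - 152) = (b + 1)*(-152 + b) = (1 + b)*(-152 + b))
(Y(3)*(-29))*17 + n(81) = (-29/(2 + 3))*17 + (-152 + 81² - 151*81) = (-29/5)*17 + (-152 + 6561 - 12231) = ((⅕)*(-29))*17 - 5822 = -29/5*17 - 5822 = -493/5 - 5822 = -29603/5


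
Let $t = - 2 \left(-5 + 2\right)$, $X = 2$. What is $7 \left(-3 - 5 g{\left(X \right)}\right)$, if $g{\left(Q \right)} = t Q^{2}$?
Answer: $-861$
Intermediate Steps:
$t = 6$ ($t = \left(-2\right) \left(-3\right) = 6$)
$g{\left(Q \right)} = 6 Q^{2}$
$7 \left(-3 - 5 g{\left(X \right)}\right) = 7 \left(-3 - 5 \cdot 6 \cdot 2^{2}\right) = 7 \left(-3 - 5 \cdot 6 \cdot 4\right) = 7 \left(-3 - 120\right) = 7 \left(-123\right) = -861$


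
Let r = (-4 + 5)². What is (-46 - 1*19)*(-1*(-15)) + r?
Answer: -974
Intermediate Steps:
r = 1 (r = 1² = 1)
(-46 - 1*19)*(-1*(-15)) + r = (-46 - 1*19)*(-1*(-15)) + 1 = (-46 - 19)*15 + 1 = -65*15 + 1 = -975 + 1 = -974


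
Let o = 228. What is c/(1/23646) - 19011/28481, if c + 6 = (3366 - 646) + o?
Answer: 1981324378881/28481 ≈ 6.9566e+7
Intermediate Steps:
c = 2942 (c = -6 + ((3366 - 646) + 228) = -6 + (2720 + 228) = -6 + 2948 = 2942)
c/(1/23646) - 19011/28481 = 2942/(1/23646) - 19011/28481 = 2942/(1/23646) - 19011*1/28481 = 2942*23646 - 19011/28481 = 69566532 - 19011/28481 = 1981324378881/28481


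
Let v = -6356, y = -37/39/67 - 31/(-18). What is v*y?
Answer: -85103662/7839 ≈ -10856.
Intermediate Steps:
y = 26779/15678 (y = -37*1/39*(1/67) - 31*(-1/18) = -37/39*1/67 + 31/18 = -37/2613 + 31/18 = 26779/15678 ≈ 1.7081)
v*y = -6356*26779/15678 = -85103662/7839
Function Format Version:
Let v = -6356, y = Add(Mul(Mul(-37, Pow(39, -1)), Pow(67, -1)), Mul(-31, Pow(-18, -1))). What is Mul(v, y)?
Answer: Rational(-85103662, 7839) ≈ -10856.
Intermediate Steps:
y = Rational(26779, 15678) (y = Add(Mul(Mul(-37, Rational(1, 39)), Rational(1, 67)), Mul(-31, Rational(-1, 18))) = Add(Mul(Rational(-37, 39), Rational(1, 67)), Rational(31, 18)) = Add(Rational(-37, 2613), Rational(31, 18)) = Rational(26779, 15678) ≈ 1.7081)
Mul(v, y) = Mul(-6356, Rational(26779, 15678)) = Rational(-85103662, 7839)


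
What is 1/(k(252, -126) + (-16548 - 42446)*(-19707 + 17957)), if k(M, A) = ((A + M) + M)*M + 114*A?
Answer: 1/103320392 ≈ 9.6786e-9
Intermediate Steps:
k(M, A) = 114*A + M*(A + 2*M) (k(M, A) = (A + 2*M)*M + 114*A = M*(A + 2*M) + 114*A = 114*A + M*(A + 2*M))
1/(k(252, -126) + (-16548 - 42446)*(-19707 + 17957)) = 1/((2*252² + 114*(-126) - 126*252) + (-16548 - 42446)*(-19707 + 17957)) = 1/((2*63504 - 14364 - 31752) - 58994*(-1750)) = 1/((127008 - 14364 - 31752) + 103239500) = 1/(80892 + 103239500) = 1/103320392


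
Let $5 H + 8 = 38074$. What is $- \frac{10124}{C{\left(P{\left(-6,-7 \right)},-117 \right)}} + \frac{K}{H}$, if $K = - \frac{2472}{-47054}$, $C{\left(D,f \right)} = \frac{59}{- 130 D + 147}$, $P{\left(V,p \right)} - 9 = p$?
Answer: $\frac{512276436959002}{26419574069} \approx 19390.0$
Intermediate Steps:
$P{\left(V,p \right)} = 9 + p$
$C{\left(D,f \right)} = \frac{59}{147 - 130 D}$
$H = \frac{38066}{5}$ ($H = - \frac{8}{5} + \frac{1}{5} \cdot 38074 = - \frac{8}{5} + \frac{38074}{5} = \frac{38066}{5} \approx 7613.2$)
$K = \frac{1236}{23527}$ ($K = \left(-2472\right) \left(- \frac{1}{47054}\right) = \frac{1236}{23527} \approx 0.052535$)
$- \frac{10124}{C{\left(P{\left(-6,-7 \right)},-117 \right)}} + \frac{K}{H} = - \frac{10124}{\left(-59\right) \frac{1}{-147 + 130 \left(9 - 7\right)}} + \frac{1236}{23527 \cdot \frac{38066}{5}} = - \frac{10124}{\left(-59\right) \frac{1}{-147 + 130 \cdot 2}} + \frac{1236}{23527} \cdot \frac{5}{38066} = - \frac{10124}{\left(-59\right) \frac{1}{-147 + 260}} + \frac{3090}{447789391} = - \frac{10124}{\left(-59\right) \frac{1}{113}} + \frac{3090}{447789391} = - \frac{10124}{- \frac{59}{113}} + \frac{3090}{447789391} = \left(-10124\right) \left(- \frac{113}{59}\right) + \frac{3090}{447789391} = \frac{1144012}{59} + \frac{3090}{447789391} = \frac{512276436959002}{26419574069}$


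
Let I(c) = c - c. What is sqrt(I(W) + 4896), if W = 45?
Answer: 12*sqrt(34) ≈ 69.971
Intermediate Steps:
I(c) = 0
sqrt(I(W) + 4896) = sqrt(0 + 4896) = sqrt(4896) = 12*sqrt(34)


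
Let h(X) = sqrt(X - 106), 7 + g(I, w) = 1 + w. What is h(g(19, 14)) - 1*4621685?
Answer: -4621685 + 7*I*sqrt(2) ≈ -4.6217e+6 + 9.8995*I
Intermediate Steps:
g(I, w) = -6 + w (g(I, w) = -7 + (1 + w) = -6 + w)
h(X) = sqrt(-106 + X)
h(g(19, 14)) - 1*4621685 = sqrt(-106 + (-6 + 14)) - 1*4621685 = sqrt(-106 + 8) - 4621685 = sqrt(-98) - 4621685 = 7*I*sqrt(2) - 4621685 = -4621685 + 7*I*sqrt(2)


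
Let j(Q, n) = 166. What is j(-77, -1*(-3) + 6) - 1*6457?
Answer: -6291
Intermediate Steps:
j(-77, -1*(-3) + 6) - 1*6457 = 166 - 1*6457 = 166 - 6457 = -6291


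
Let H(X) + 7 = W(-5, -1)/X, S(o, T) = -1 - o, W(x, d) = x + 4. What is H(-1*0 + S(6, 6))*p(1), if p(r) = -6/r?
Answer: 288/7 ≈ 41.143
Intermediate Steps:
W(x, d) = 4 + x
H(X) = -7 - 1/X (H(X) = -7 + (4 - 5)/X = -7 - 1/X)
H(-1*0 + S(6, 6))*p(1) = (-7 - 1/(-1*0 + (-1 - 1*6)))*(-6/1) = (-7 - 1/(0 + (-1 - 6)))*(-6*1) = (-7 - 1/(0 - 7))*(-6) = (-7 - 1/(-7))*(-6) = (-7 - 1*(-1/7))*(-6) = (-7 + 1/7)*(-6) = -48/7*(-6) = 288/7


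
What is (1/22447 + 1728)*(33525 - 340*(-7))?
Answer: 1392698112385/22447 ≈ 6.2044e+7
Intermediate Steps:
(1/22447 + 1728)*(33525 - 340*(-7)) = (1/22447 + 1728)*(33525 + 2380) = (38788417/22447)*35905 = 1392698112385/22447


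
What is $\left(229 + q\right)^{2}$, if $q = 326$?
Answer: $308025$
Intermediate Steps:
$\left(229 + q\right)^{2} = \left(229 + 326\right)^{2} = 555^{2} = 308025$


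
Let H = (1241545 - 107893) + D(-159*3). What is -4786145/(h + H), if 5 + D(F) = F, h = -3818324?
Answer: 4786145/2685154 ≈ 1.7824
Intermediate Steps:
D(F) = -5 + F
H = 1133170 (H = (1241545 - 107893) + (-5 - 159*3) = 1133652 + (-5 - 477) = 1133652 - 482 = 1133170)
-4786145/(h + H) = -4786145/(-3818324 + 1133170) = -4786145/(-2685154) = -4786145*(-1/2685154) = 4786145/2685154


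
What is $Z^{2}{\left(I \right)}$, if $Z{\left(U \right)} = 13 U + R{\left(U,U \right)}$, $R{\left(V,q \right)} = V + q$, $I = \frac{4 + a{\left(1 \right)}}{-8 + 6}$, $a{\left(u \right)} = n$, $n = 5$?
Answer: $\frac{18225}{4} \approx 4556.3$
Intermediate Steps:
$a{\left(u \right)} = 5$
$I = - \frac{9}{2}$ ($I = \frac{4 + 5}{-8 + 6} = \frac{9}{-2} = 9 \left(- \frac{1}{2}\right) = - \frac{9}{2} \approx -4.5$)
$Z{\left(U \right)} = 15 U$ ($Z{\left(U \right)} = 13 U + \left(U + U\right) = 13 U + 2 U = 15 U$)
$Z^{2}{\left(I \right)} = \left(15 \left(- \frac{9}{2}\right)\right)^{2} = \left(- \frac{135}{2}\right)^{2} = \frac{18225}{4}$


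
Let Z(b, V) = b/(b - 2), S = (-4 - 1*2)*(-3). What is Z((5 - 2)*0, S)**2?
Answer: 0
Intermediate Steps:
S = 18 (S = (-4 - 2)*(-3) = -6*(-3) = 18)
Z(b, V) = b/(-2 + b)
Z((5 - 2)*0, S)**2 = (((5 - 2)*0)/(-2 + (5 - 2)*0))**2 = ((3*0)/(-2 + 3*0))**2 = (0/(-2 + 0))**2 = (0/(-2))**2 = (0*(-1/2))**2 = 0**2 = 0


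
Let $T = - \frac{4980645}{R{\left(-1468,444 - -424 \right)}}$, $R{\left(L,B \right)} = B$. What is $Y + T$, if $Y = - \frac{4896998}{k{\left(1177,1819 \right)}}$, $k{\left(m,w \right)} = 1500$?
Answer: $- \frac{2930390441}{325500} \approx -9002.7$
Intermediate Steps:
$Y = - \frac{2448499}{750}$ ($Y = - \frac{4896998}{1500} = \left(-4896998\right) \frac{1}{1500} = - \frac{2448499}{750} \approx -3264.7$)
$T = - \frac{4980645}{868}$ ($T = - \frac{4980645}{444 - -424} = - \frac{4980645}{444 + 424} = - \frac{4980645}{868} \approx -5738.1$)
$Y + T = - \frac{2448499}{750} - \frac{4980645}{868} = - \frac{2930390441}{325500}$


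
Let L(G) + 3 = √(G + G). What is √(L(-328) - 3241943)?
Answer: √(-3241946 + 4*I*√41) ≈ 0.007 + 1800.5*I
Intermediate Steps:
L(G) = -3 + √2*√G (L(G) = -3 + √(G + G) = -3 + √(2*G) = -3 + √2*√G)
√(L(-328) - 3241943) = √((-3 + √2*√(-328)) - 3241943) = √((-3 + √2*(2*I*√82)) - 3241943) = √((-3 + 4*I*√41) - 3241943) = √(-3241946 + 4*I*√41)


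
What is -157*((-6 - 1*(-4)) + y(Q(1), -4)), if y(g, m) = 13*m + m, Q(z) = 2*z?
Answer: 9106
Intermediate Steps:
y(g, m) = 14*m
-157*((-6 - 1*(-4)) + y(Q(1), -4)) = -157*((-6 - 1*(-4)) + 14*(-4)) = -157*((-6 + 4) - 56) = -157*(-2 - 56) = -157*(-58) = 9106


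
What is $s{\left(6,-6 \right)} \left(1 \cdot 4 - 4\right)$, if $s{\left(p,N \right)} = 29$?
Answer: $0$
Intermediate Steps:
$s{\left(6,-6 \right)} \left(1 \cdot 4 - 4\right) = 29 \left(1 \cdot 4 - 4\right) = 29 \left(4 - 4\right) = 29 \cdot 0 = 0$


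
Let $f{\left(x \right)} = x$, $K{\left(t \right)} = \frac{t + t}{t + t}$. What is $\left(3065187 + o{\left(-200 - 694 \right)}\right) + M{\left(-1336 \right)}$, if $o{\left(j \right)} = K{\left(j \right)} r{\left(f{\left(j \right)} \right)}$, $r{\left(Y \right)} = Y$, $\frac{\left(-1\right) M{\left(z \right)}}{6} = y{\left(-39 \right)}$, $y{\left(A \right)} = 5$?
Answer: $3064263$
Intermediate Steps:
$M{\left(z \right)} = -30$ ($M{\left(z \right)} = \left(-6\right) 5 = -30$)
$K{\left(t \right)} = 1$ ($K{\left(t \right)} = \frac{2 t}{2 t} = 2 t \frac{1}{2 t} = 1$)
$o{\left(j \right)} = j$ ($o{\left(j \right)} = 1 j = j$)
$\left(3065187 + o{\left(-200 - 694 \right)}\right) + M{\left(-1336 \right)} = \left(3065187 - 894\right) - 30 = 3064293 - 30 = 3064263$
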